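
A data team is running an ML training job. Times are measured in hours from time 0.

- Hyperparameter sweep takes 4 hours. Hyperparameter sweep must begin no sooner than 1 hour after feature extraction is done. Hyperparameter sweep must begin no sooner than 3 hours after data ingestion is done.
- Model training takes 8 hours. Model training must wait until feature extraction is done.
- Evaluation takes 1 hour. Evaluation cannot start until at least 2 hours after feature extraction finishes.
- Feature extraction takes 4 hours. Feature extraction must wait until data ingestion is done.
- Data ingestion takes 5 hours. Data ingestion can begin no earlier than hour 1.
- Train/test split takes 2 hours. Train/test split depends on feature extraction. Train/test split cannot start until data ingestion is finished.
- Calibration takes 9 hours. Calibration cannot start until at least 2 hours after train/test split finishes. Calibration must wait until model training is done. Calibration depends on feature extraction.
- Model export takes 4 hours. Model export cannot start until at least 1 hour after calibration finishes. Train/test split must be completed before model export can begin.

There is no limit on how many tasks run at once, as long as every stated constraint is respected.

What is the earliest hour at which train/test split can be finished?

12

After its own release at hour 1, data ingestion can start at hour 1 and finishes at hour 6.
After data ingestion (finishes hour 6), feature extraction can start at hour 6 and finishes at hour 10.
Train/test split has to wait for feature extraction (finishes hour 10); data ingestion (finishes hour 6). The latest of these is hour 10, so train/test split runs hour 10 to 10 + 2 = hour 12.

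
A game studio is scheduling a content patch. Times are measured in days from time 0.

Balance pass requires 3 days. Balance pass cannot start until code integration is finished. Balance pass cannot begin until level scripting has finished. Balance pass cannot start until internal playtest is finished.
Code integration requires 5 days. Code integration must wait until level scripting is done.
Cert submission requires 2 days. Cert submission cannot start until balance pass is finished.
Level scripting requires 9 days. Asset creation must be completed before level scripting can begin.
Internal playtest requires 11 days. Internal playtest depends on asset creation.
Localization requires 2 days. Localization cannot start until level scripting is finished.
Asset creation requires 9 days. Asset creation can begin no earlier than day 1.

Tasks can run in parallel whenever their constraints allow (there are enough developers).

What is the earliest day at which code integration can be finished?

Asset creation cannot begin until its own release at day 1. It runs from day 1 to 1 + 9 = day 10.
Level scripting waits on asset creation (finishes day 10), so it starts at day 10 and finishes at 10 + 9 = day 19.
After level scripting (finishes day 19), code integration can start at day 19 and finishes at day 24.

24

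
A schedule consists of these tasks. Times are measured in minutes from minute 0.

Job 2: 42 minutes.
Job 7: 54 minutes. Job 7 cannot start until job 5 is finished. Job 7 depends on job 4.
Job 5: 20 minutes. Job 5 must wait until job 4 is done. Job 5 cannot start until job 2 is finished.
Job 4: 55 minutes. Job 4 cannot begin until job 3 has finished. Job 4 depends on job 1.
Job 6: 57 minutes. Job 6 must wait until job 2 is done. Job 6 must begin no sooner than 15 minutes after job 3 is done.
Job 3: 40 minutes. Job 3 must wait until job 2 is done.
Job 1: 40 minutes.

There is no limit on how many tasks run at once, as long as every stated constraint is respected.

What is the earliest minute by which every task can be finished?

Job 2 has no prerequisites, so it starts at minute 0 and finishes at minute 42.
Job 3 cannot begin until job 2 (finishes minute 42). It runs from minute 42 to 42 + 40 = minute 82.
Job 6 has to wait for job 2 (finishes minute 42); job 3 (finishes minute 82, plus 15-minute gap → minute 97). The latest of these is minute 97, so job 6 runs minute 97 to 97 + 57 = minute 154.
Job 1 can start immediately at minute 0; it finishes at minute 40.
Job 4 has to wait for job 3 (finishes minute 82); job 1 (finishes minute 40). The latest of these is minute 82, so job 4 runs minute 82 to 82 + 55 = minute 137.
For job 5: job 4 (finishes minute 137); job 2 (finishes minute 42). Taking the maximum gives a start of minute 137, and it finishes at 137 + 20 = minute 157.
Job 7 cannot start until job 5 (finishes minute 157); job 4 (finishes minute 137). The controlling bound is minute 157, so job 7 finishes at 157 + 54 = minute 211.
All tasks are finished once the last one completes. Finish times: Job 1 at 40, Job 2 at 42, Job 3 at 82, Job 4 at 137, Job 5 at 157, Job 6 at 154, Job 7 at 211. The latest is minute 211.

211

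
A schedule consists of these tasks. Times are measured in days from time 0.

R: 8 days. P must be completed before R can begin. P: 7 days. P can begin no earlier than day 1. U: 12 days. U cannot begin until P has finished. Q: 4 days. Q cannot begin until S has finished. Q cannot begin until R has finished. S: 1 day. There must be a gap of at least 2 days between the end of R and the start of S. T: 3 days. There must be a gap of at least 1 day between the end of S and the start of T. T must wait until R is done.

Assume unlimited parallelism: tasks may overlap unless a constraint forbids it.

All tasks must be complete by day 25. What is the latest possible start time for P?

Q has no dependents, so it just needs to finish by day 25. Starting by 25 − 4 = day 21 achieves that.
To finish by day 25, T (duration 3) must start no later than day 22.
S feeds Q (must start by day 21); T (must start by day 22, minus 1-day gap → day 21). Taking the minimum, S must finish by day 21 and start by 21 − 1 = day 20.
For R: Q (must start by day 21); S (must start by day 20, minus 2-day gap → day 18); T (must start by day 22). The most restrictive is day 18; with an 8-day duration, R must start by day 10.
To finish by day 25, U (duration 12) must start no later than day 13.
P feeds R (must start by day 10); U (must start by day 13). Taking the minimum, P must finish by day 10 and start by 10 − 7 = day 3.

3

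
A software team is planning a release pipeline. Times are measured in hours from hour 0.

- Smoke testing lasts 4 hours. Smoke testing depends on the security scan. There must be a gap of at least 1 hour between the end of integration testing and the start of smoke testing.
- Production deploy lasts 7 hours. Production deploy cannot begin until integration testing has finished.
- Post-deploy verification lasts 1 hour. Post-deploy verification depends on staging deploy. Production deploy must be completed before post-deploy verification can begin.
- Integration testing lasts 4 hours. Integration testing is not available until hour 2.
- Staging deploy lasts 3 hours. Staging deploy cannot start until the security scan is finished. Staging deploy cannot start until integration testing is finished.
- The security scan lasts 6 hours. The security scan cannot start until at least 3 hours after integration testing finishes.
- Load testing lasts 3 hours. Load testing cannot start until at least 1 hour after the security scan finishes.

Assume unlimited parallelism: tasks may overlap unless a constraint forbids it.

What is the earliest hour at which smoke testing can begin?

15

Integration testing cannot begin until its own release at hour 2. It runs from hour 2 to 2 + 4 = hour 6.
The security scan cannot begin until integration testing (finishes hour 6, plus 3-hour gap → hour 9). It runs from hour 9 to 9 + 6 = hour 15.
Smoke testing waits on the security scan (finishes hour 15); integration testing (finishes hour 6, plus 1-hour gap → hour 7). The latest of these is hour 15, which is the earliest smoke testing can start.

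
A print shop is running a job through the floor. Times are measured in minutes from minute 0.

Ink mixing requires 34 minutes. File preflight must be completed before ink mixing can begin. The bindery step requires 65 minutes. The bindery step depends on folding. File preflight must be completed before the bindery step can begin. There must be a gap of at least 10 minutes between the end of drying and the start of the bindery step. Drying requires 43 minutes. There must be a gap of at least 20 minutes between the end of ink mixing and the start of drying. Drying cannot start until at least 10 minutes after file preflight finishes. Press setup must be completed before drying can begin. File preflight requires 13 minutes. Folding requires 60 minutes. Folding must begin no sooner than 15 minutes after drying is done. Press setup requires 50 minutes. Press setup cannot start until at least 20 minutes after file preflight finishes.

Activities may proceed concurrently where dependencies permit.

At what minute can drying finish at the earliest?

File preflight can start immediately at minute 0; it finishes at minute 13.
Press setup cannot begin until file preflight (finishes minute 13, plus 20-minute gap → minute 33). It runs from minute 33 to 33 + 50 = minute 83.
After file preflight (finishes minute 13), ink mixing can start at minute 13 and finishes at minute 47.
Drying cannot start until ink mixing (finishes minute 47, plus 20-minute gap → minute 67); file preflight (finishes minute 13, plus 10-minute gap → minute 23); press setup (finishes minute 83). The controlling bound is minute 83, so drying finishes at 83 + 43 = minute 126.

126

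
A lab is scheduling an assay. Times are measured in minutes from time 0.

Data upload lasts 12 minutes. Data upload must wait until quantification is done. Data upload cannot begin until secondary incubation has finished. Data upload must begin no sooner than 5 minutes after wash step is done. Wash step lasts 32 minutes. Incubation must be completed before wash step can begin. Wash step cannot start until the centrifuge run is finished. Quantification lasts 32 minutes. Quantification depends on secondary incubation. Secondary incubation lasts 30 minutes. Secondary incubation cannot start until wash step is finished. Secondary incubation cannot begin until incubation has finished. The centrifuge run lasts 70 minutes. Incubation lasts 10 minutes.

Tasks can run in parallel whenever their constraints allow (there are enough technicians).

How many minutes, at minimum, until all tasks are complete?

Nothing blocks the centrifuge run, so it runs from minute 0 to minute 70.
Incubation has no prerequisites, so it starts at minute 0 and finishes at minute 10.
Wash step cannot start until incubation (finishes minute 10); the centrifuge run (finishes minute 70). The controlling bound is minute 70, so wash step finishes at 70 + 32 = minute 102.
Secondary incubation has to wait for wash step (finishes minute 102); incubation (finishes minute 10). The latest of these is minute 102, so secondary incubation runs minute 102 to 102 + 30 = minute 132.
After secondary incubation (finishes minute 132), quantification can start at minute 132 and finishes at minute 164.
For data upload: quantification (finishes minute 164); secondary incubation (finishes minute 132); wash step (finishes minute 102, plus 5-minute gap → minute 107). Taking the maximum gives a start of minute 164, and it finishes at 164 + 12 = minute 176.
All tasks are finished once the last one completes. Finish times: Incubation at 10, The centrifuge run at 70, Wash step at 102, Secondary incubation at 132, Quantification at 164, Data upload at 176. The latest is minute 176.

176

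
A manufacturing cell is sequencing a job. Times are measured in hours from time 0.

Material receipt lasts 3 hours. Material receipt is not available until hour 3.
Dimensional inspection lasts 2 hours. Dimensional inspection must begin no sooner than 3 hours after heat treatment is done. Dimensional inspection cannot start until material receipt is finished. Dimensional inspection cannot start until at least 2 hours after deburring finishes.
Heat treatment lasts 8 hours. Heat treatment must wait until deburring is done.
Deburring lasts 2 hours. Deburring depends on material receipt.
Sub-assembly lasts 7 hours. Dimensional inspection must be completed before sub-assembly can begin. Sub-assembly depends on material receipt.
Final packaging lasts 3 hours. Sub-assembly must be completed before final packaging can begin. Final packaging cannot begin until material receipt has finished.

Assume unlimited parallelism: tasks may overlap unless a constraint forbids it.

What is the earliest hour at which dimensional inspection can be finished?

Material receipt cannot begin until its own release at hour 3. It runs from hour 3 to 3 + 3 = hour 6.
Deburring cannot begin until material receipt (finishes hour 6). It runs from hour 6 to 6 + 2 = hour 8.
Heat treatment cannot begin until deburring (finishes hour 8). It runs from hour 8 to 8 + 8 = hour 16.
Dimensional inspection has to wait for heat treatment (finishes hour 16, plus 3-hour gap → hour 19); material receipt (finishes hour 6); deburring (finishes hour 8, plus 2-hour gap → hour 10). The latest of these is hour 19, so dimensional inspection runs hour 19 to 19 + 2 = hour 21.

21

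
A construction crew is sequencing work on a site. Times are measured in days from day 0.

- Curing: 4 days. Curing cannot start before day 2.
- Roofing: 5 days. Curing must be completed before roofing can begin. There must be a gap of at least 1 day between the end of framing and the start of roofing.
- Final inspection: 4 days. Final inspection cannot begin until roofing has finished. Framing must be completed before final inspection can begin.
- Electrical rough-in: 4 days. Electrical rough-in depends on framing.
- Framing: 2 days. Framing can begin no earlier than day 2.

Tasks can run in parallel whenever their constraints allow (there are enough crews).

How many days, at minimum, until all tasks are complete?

15

Framing waits on its own release at day 2, so it starts at day 2 and finishes at 2 + 2 = day 4.
Electrical rough-in waits on framing (finishes day 4), so it starts at day 4 and finishes at 4 + 4 = day 8.
Curing waits on its own release at day 2, so it starts at day 2 and finishes at 2 + 4 = day 6.
For roofing: curing (finishes day 6); framing (finishes day 4, plus 1-day gap → day 5). Taking the maximum gives a start of day 6, and it finishes at 6 + 5 = day 11.
Final inspection needs all of roofing (finishes day 11); framing (finishes day 4). That puts its earliest start at day 11; it finishes at 11 + 4 = day 15.
All tasks are finished once the last one completes. Finish times: Curing at 6, Framing at 4, Roofing at 11, Electrical rough-in at 8, Final inspection at 15. The latest is day 15.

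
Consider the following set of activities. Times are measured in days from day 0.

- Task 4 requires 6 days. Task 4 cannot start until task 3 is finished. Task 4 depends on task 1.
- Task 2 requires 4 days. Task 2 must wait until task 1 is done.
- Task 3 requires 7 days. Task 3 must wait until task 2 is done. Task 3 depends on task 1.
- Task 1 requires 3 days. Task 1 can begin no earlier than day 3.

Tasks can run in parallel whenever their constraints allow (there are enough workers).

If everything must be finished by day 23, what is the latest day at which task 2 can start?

6

To finish by day 23, task 4 (duration 6) must start no later than day 17.
Task 3 must finish before task 4 (must start by day 17). With a 7-day duration, task 3 must start by 17 − 7 = day 10.
Task 2 feeds into task 3 (must start by day 10); so task 2 must finish by day 10 and therefore start by day 6.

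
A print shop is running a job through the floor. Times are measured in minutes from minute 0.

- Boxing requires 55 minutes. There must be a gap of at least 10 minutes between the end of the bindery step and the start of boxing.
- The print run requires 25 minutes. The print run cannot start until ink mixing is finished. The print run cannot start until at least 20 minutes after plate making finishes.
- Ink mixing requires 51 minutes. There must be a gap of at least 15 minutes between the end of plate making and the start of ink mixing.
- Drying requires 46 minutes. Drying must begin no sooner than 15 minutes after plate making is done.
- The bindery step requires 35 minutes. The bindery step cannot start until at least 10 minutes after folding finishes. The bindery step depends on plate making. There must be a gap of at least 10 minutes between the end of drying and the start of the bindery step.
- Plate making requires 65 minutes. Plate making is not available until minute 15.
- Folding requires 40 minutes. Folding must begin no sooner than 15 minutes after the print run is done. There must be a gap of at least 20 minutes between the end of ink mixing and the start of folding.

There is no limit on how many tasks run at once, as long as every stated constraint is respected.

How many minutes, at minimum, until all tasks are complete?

336

Plate making waits on its own release at minute 15, so it starts at minute 15 and finishes at 15 + 65 = minute 80.
Drying cannot begin until plate making (finishes minute 80, plus 15-minute gap → minute 95). It runs from minute 95 to 95 + 46 = minute 141.
Ink mixing waits on plate making (finishes minute 80, plus 15-minute gap → minute 95), so it starts at minute 95 and finishes at 95 + 51 = minute 146.
The print run needs all of ink mixing (finishes minute 146); plate making (finishes minute 80, plus 20-minute gap → minute 100). That puts its earliest start at minute 146; it finishes at 146 + 25 = minute 171.
Folding has to wait for the print run (finishes minute 171, plus 15-minute gap → minute 186); ink mixing (finishes minute 146, plus 20-minute gap → minute 166). The latest of these is minute 186, so folding runs minute 186 to 186 + 40 = minute 226.
The bindery step needs all of folding (finishes minute 226, plus 10-minute gap → minute 236); plate making (finishes minute 80); drying (finishes minute 141, plus 10-minute gap → minute 151). That puts its earliest start at minute 236; it finishes at 236 + 35 = minute 271.
After the bindery step (finishes minute 271, plus 10-minute gap → minute 281), boxing can start at minute 281 and finishes at minute 336.
All tasks are finished once the last one completes. Finish times: Plate making at 80, Ink mixing at 146, The print run at 171, Drying at 141, Folding at 226, The bindery step at 271, Boxing at 336. The latest is minute 336.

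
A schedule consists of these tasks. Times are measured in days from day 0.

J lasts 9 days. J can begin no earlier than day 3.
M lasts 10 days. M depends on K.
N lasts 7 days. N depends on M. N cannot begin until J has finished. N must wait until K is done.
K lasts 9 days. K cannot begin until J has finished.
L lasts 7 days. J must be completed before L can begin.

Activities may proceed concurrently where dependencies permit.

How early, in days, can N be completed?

J waits on its own release at day 3, so it starts at day 3 and finishes at 3 + 9 = day 12.
After J (finishes day 12), K can start at day 12 and finishes at day 21.
M cannot begin until K (finishes day 21). It runs from day 21 to 21 + 10 = day 31.
N cannot start until M (finishes day 31); J (finishes day 12); K (finishes day 21). The controlling bound is day 31, so N finishes at 31 + 7 = day 38.

38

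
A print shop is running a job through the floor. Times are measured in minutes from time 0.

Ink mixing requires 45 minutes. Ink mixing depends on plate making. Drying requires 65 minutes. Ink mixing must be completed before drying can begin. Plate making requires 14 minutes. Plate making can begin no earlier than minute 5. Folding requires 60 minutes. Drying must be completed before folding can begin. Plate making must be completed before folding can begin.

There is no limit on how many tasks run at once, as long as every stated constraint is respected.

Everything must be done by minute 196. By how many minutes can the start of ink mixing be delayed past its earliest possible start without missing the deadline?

Plate making waits on its own release at minute 5, so it starts at minute 5 and finishes at 5 + 14 = minute 19.
Ink mixing cannot begin until plate making (finishes minute 19). It runs from minute 19 to 19 + 45 = minute 64.

Working backward from the deadline:
Folding must finish by minute 196; it takes 60 minutes, so it must start by 196 − 60 = minute 136.
Drying must finish before folding (must start by minute 136). With a 65-minute duration, drying must start by 136 − 65 = minute 71.
Since drying (must start by minute 71) depends on it, ink mixing must finish by minute 71. Backing off its 45-minute duration gives a latest start of minute 26.
So ink mixing can start as early as minute 19 and as late as minute 26, giving 26 − 19 = 7 minutes of slack.

7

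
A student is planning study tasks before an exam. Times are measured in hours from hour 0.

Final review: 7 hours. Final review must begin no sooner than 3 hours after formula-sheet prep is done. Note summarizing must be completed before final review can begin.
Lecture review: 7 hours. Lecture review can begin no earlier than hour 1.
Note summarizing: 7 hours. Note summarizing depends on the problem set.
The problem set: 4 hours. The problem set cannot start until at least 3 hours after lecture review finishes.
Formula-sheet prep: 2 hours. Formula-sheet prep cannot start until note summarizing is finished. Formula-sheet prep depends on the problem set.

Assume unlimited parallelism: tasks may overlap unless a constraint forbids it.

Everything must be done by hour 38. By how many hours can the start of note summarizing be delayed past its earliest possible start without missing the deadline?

4

Lecture review waits on its own release at hour 1, so it starts at hour 1 and finishes at 1 + 7 = hour 8.
The problem set waits on lecture review (finishes hour 8, plus 3-hour gap → hour 11), so it starts at hour 11 and finishes at 11 + 4 = hour 15.
Note summarizing cannot begin until the problem set (finishes hour 15). It runs from hour 15 to 15 + 7 = hour 22.

Working backward from the deadline:
Final review has no dependents, so it just needs to finish by hour 38. Starting by 38 − 7 = hour 31 achieves that.
Formula-sheet prep feeds into final review (must start by hour 31, minus 3-hour gap → hour 28); so formula-sheet prep must finish by hour 28 and therefore start by hour 26.
For note summarizing: formula-sheet prep (must start by hour 26); final review (must start by hour 31). The most restrictive is hour 26; with a 7-hour duration, note summarizing must start by hour 19.
So note summarizing can start as early as hour 15 and as late as hour 19, giving 19 − 15 = 4 hours of slack.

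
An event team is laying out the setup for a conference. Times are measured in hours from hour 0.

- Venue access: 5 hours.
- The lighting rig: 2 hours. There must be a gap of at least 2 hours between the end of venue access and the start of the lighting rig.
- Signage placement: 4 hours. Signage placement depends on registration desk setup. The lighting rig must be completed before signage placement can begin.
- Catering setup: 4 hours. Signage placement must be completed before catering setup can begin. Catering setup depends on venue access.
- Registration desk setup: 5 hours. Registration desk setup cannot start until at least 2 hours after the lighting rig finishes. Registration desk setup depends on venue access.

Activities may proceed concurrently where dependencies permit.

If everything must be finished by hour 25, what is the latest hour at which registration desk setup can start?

12

To finish by hour 25, catering setup (duration 4) must start no later than hour 21.
Since catering setup (must start by hour 21) depends on it, signage placement must finish by hour 21. Backing off its 4-hour duration gives a latest start of hour 17.
Registration desk setup must finish before signage placement (must start by hour 17). With a 5-hour duration, registration desk setup must start by 17 − 5 = hour 12.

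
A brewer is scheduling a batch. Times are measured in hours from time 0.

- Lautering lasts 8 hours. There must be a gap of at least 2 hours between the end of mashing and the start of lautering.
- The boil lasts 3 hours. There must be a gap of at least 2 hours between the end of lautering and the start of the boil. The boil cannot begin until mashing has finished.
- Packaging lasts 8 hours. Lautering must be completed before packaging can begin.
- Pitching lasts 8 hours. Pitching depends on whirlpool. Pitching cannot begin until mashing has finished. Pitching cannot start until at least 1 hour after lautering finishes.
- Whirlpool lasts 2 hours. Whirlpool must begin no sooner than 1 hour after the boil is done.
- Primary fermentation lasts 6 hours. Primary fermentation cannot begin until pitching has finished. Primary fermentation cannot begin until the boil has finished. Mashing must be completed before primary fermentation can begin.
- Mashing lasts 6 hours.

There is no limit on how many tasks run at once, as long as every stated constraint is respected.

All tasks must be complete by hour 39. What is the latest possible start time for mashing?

Primary fermentation has no dependents, so it just needs to finish by hour 39. Starting by 39 − 6 = hour 33 achieves that.
Since primary fermentation (must start by hour 33) depends on it, pitching must finish by hour 33. Backing off its 8-hour duration gives a latest start of hour 25.
Whirlpool must finish before pitching (must start by hour 25). With a 2-hour duration, whirlpool must start by 25 − 2 = hour 23.
The boil feeds whirlpool (must start by hour 23, minus 1-hour gap → hour 22); primary fermentation (must start by hour 33). Taking the minimum, the boil must finish by hour 22 and start by 22 − 3 = hour 19.
Packaging must finish by hour 39; it takes 8 hours, so it must start by 39 − 8 = hour 31.
Lautering must finish in time for the boil (must start by hour 19, minus 2-hour gap → hour 17); pitching (must start by hour 25, minus 1-hour gap → hour 24); packaging (must start by hour 31). The tightest is hour 17, so lautering must start by 17 − 8 = hour 9.
Mashing feeds lautering (must start by hour 9, minus 2-hour gap → hour 7); the boil (must start by hour 19); pitching (must start by hour 25); primary fermentation (must start by hour 33). Taking the minimum, mashing must finish by hour 7 and start by 7 − 6 = hour 1.

1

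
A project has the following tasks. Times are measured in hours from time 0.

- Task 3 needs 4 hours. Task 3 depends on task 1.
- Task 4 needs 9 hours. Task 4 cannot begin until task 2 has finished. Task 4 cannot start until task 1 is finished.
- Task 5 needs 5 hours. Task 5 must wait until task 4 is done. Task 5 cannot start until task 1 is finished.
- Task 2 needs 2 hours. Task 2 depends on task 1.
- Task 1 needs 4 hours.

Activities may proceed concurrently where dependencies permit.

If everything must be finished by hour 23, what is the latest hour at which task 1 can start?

Task 5 must finish by hour 23; it takes 5 hours, so it must start by 23 − 5 = hour 18.
Task 4 has to be done before task 5 (must start by hour 18). That means finishing by hour 18, i.e. starting by 18 − 9 = hour 9.
Task 2 has to be done before task 4 (must start by hour 9). That means finishing by hour 9, i.e. starting by 9 − 2 = hour 7.
Task 3 must finish by hour 23; it takes 4 hours, so it must start by 23 − 4 = hour 19.
Task 1 feeds task 2 (must start by hour 7); task 3 (must start by hour 19); task 4 (must start by hour 9); task 5 (must start by hour 18). Taking the minimum, task 1 must finish by hour 7 and start by 7 − 4 = hour 3.

3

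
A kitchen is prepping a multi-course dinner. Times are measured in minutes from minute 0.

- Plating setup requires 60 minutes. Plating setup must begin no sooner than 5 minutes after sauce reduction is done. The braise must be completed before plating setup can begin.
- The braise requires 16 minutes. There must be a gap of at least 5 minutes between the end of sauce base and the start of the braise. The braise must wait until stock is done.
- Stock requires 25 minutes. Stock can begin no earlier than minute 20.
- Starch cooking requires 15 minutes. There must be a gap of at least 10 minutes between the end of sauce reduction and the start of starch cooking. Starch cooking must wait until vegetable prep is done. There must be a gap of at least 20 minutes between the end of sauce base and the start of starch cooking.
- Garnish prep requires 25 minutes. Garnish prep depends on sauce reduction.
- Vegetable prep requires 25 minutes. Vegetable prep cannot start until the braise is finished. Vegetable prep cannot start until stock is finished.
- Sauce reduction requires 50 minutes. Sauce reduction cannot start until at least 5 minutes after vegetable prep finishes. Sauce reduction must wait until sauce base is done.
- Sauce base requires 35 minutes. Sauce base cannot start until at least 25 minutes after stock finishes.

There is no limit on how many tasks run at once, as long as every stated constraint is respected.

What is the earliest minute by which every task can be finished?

Stock cannot begin until its own release at minute 20. It runs from minute 20 to 20 + 25 = minute 45.
After stock (finishes minute 45, plus 25-minute gap → minute 70), sauce base can start at minute 70 and finishes at minute 105.
The braise needs all of sauce base (finishes minute 105, plus 5-minute gap → minute 110); stock (finishes minute 45). That puts its earliest start at minute 110; it finishes at 110 + 16 = minute 126.
Vegetable prep has to wait for the braise (finishes minute 126); stock (finishes minute 45). The latest of these is minute 126, so vegetable prep runs minute 126 to 126 + 25 = minute 151.
Sauce reduction cannot start until vegetable prep (finishes minute 151, plus 5-minute gap → minute 156); sauce base (finishes minute 105). The controlling bound is minute 156, so sauce reduction finishes at 156 + 50 = minute 206.
Garnish prep cannot begin until sauce reduction (finishes minute 206). It runs from minute 206 to 206 + 25 = minute 231.
Plating setup has to wait for sauce reduction (finishes minute 206, plus 5-minute gap → minute 211); the braise (finishes minute 126). The latest of these is minute 211, so plating setup runs minute 211 to 211 + 60 = minute 271.
Starch cooking has to wait for sauce reduction (finishes minute 206, plus 10-minute gap → minute 216); vegetable prep (finishes minute 151); sauce base (finishes minute 105, plus 20-minute gap → minute 125). The latest of these is minute 216, so starch cooking runs minute 216 to 216 + 15 = minute 231.
All tasks are finished once the last one completes. Finish times: Stock at 45, Sauce base at 105, The braise at 126, Vegetable prep at 151, Sauce reduction at 206, Starch cooking at 231, Plating setup at 271, Garnish prep at 231. The latest is minute 271.

271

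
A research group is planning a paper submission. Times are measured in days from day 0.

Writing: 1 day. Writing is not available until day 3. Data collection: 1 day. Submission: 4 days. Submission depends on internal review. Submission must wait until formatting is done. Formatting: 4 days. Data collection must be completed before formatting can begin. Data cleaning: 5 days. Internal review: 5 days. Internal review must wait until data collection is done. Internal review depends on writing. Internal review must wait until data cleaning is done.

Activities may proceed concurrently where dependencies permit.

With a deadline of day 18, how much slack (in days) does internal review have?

After its own release at day 3, writing can start at day 3 and finishes at day 4.
Nothing blocks data cleaning, so it runs from day 0 to day 5.
Data collection can start immediately at day 0; it finishes at day 1.
Internal review needs all of data collection (finishes day 1); writing (finishes day 4); data cleaning (finishes day 5). That puts its earliest start at day 5; it finishes at 5 + 5 = day 10.

Working backward from the deadline:
Submission must finish by day 18; it takes 4 days, so it must start by 18 − 4 = day 14.
Since submission (must start by day 14) depends on it, internal review must finish by day 14. Backing off its 5-day duration gives a latest start of day 9.
So internal review can start as early as day 5 and as late as day 9, giving 9 − 5 = 4 days of slack.

4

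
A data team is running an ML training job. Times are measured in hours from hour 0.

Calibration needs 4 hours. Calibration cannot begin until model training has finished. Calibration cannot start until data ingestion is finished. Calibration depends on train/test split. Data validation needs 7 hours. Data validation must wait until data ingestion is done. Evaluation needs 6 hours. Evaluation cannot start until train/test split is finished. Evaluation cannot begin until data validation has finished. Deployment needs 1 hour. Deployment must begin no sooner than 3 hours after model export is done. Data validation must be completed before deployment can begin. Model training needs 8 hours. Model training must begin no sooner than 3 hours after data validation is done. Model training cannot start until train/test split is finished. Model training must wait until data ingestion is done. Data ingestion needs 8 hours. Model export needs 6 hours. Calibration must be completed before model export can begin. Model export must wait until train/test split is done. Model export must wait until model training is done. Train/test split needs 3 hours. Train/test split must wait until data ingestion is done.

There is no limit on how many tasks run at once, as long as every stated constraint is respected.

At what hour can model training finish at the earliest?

26

Data ingestion can start immediately at hour 0; it finishes at hour 8.
Train/test split cannot begin until data ingestion (finishes hour 8). It runs from hour 8 to 8 + 3 = hour 11.
After data ingestion (finishes hour 8), data validation can start at hour 8 and finishes at hour 15.
Model training needs all of data validation (finishes hour 15, plus 3-hour gap → hour 18); train/test split (finishes hour 11); data ingestion (finishes hour 8). That puts its earliest start at hour 18; it finishes at 18 + 8 = hour 26.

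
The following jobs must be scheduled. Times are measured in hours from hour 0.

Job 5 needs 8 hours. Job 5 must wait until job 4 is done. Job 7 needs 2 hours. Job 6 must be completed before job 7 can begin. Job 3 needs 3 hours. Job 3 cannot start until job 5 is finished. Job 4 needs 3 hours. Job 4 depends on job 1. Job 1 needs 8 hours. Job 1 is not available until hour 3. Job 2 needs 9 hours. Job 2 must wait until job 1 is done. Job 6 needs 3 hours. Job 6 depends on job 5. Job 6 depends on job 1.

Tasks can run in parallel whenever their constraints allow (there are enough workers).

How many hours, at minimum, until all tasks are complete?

27

Job 1 waits on its own release at hour 3, so it starts at hour 3 and finishes at 3 + 8 = hour 11.
After job 1 (finishes hour 11), job 4 can start at hour 11 and finishes at hour 14.
After job 4 (finishes hour 14), job 5 can start at hour 14 and finishes at hour 22.
Job 6 has to wait for job 5 (finishes hour 22); job 1 (finishes hour 11). The latest of these is hour 22, so job 6 runs hour 22 to 22 + 3 = hour 25.
After job 6 (finishes hour 25), job 7 can start at hour 25 and finishes at hour 27.
After job 5 (finishes hour 22), job 3 can start at hour 22 and finishes at hour 25.
Job 2 waits on job 1 (finishes hour 11), so it starts at hour 11 and finishes at 11 + 9 = hour 20.
All tasks are finished once the last one completes. Finish times: Job 1 at 11, Job 2 at 20, Job 3 at 25, Job 4 at 14, Job 5 at 22, Job 6 at 25, Job 7 at 27. The latest is hour 27.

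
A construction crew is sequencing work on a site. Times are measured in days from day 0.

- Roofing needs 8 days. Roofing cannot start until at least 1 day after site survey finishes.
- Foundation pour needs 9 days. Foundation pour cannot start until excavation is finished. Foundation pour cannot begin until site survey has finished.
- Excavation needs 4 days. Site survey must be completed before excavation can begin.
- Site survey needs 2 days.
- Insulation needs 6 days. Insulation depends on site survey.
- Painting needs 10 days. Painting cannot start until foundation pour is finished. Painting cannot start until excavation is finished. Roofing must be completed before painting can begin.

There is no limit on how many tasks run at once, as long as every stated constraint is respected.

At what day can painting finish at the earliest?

25

Site survey can start immediately at day 0; it finishes at day 2.
Roofing waits on site survey (finishes day 2, plus 1-day gap → day 3), so it starts at day 3 and finishes at 3 + 8 = day 11.
After site survey (finishes day 2), excavation can start at day 2 and finishes at day 6.
Foundation pour cannot start until excavation (finishes day 6); site survey (finishes day 2). The controlling bound is day 6, so foundation pour finishes at 6 + 9 = day 15.
Painting needs all of foundation pour (finishes day 15); excavation (finishes day 6); roofing (finishes day 11). That puts its earliest start at day 15; it finishes at 15 + 10 = day 25.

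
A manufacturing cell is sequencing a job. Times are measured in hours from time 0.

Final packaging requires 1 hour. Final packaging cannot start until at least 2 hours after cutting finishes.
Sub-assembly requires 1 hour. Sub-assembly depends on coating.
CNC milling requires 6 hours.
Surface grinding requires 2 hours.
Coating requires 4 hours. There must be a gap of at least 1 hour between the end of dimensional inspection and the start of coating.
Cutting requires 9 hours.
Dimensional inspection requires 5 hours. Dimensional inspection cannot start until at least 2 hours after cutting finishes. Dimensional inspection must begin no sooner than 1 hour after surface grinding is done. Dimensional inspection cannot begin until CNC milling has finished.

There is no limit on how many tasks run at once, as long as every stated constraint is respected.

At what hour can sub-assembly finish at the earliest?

22

Nothing blocks surface grinding, so it runs from hour 0 to hour 2.
Nothing blocks CNC milling, so it runs from hour 0 to hour 6.
Nothing blocks cutting, so it runs from hour 0 to hour 9.
For dimensional inspection: cutting (finishes hour 9, plus 2-hour gap → hour 11); surface grinding (finishes hour 2, plus 1-hour gap → hour 3); CNC milling (finishes hour 6). Taking the maximum gives a start of hour 11, and it finishes at 11 + 5 = hour 16.
After dimensional inspection (finishes hour 16, plus 1-hour gap → hour 17), coating can start at hour 17 and finishes at hour 21.
Sub-assembly waits on coating (finishes hour 21), so it starts at hour 21 and finishes at 21 + 1 = hour 22.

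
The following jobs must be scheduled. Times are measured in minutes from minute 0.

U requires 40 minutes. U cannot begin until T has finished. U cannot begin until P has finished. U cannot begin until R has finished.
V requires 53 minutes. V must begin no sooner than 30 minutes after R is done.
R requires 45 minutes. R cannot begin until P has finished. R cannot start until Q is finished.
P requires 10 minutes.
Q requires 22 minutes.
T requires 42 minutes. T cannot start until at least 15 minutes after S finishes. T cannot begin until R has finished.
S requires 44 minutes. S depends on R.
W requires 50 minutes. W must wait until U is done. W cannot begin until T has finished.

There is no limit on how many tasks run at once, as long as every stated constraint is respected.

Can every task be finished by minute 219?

No

Q has no prerequisites, so it starts at minute 0 and finishes at minute 22.
P can start immediately at minute 0; it finishes at minute 10.
R needs all of P (finishes minute 10); Q (finishes minute 22). That puts its earliest start at minute 22; it finishes at 22 + 45 = minute 67.
V waits on R (finishes minute 67, plus 30-minute gap → minute 97), so it starts at minute 97 and finishes at 97 + 53 = minute 150.
After R (finishes minute 67), S can start at minute 67 and finishes at minute 111.
For T: S (finishes minute 111, plus 15-minute gap → minute 126); R (finishes minute 67). Taking the maximum gives a start of minute 126, and it finishes at 126 + 42 = minute 168.
U has to wait for T (finishes minute 168); P (finishes minute 10); R (finishes minute 67). The latest of these is minute 168, so U runs minute 168 to 168 + 40 = minute 208.
W needs all of U (finishes minute 208); T (finishes minute 168). That puts its earliest start at minute 208; it finishes at 208 + 50 = minute 258.
The earliest everything can be done is minute 258, which is after the deadline of 219, so it is not possible.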